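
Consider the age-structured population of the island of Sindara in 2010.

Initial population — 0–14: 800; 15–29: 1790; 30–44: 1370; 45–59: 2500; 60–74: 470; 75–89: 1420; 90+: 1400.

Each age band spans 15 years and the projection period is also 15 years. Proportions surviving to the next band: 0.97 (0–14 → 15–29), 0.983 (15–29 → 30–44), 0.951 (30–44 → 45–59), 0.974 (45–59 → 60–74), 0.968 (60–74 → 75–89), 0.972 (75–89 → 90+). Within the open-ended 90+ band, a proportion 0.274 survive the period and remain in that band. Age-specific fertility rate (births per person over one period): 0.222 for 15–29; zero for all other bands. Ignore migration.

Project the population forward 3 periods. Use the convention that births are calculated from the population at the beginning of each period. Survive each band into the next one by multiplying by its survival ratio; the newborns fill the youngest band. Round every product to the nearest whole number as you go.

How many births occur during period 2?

172

Call the bands 1 to 7, youngest first.
After projecting period 1:
Births: 1790 × 0.222 = 397
Band 2: 800 × 0.97 = 776
Band 3: 1790 × 0.983 = 1760
Band 4: 1370 × 0.951 = 1303
Band 5: 2500 × 0.974 = 2435
Band 6: 470 × 0.968 = 455
Band 7: 1420 × 0.972 + 1400 × 0.274 = 1380 + 384 = 1764
Giving 397 / 776 / 1760 / 1303 / 2435 / 455 / 1764.
After projecting period 2:
Births: 776 × 0.222 = 172
Band 2: 397 × 0.97 = 385
Band 3: 776 × 0.983 = 763
Band 4: 1760 × 0.951 = 1674
Band 5: 1303 × 0.974 = 1269
Band 6: 2435 × 0.968 = 2357
Band 7: 455 × 0.972 + 1764 × 0.274 = 442 + 483 = 925
Giving 172 / 385 / 763 / 1674 / 1269 / 2357 / 925.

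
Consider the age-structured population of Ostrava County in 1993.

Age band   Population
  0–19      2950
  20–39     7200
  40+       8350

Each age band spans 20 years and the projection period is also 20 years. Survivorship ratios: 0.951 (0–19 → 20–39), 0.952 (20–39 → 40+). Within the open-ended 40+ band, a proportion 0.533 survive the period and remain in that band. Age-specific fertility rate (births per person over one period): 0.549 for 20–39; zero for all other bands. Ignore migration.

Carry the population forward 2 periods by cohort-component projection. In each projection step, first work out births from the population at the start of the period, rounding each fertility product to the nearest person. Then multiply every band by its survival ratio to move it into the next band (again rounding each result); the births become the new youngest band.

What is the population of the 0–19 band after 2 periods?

1540

Numbering the groups 1..3 from youngest to oldest:
— Period 1 —
Births: 7200 * 0.549 = 3953
Group 2: 2950 * 0.951 = 2805
Group 3: 7200 * 0.952 + 8350 * 0.533 = 6854 + 4451 = 11305
Population now: 0–19=3953, 20–39=2805, 40+=11305
— Period 2 —
Births: 2805 * 0.549 = 1540
Group 2: 3953 * 0.951 = 3759
Group 3: 2805 * 0.952 + 11305 * 0.533 = 2670 + 6026 = 8696
Population now: 0–19=1540, 20–39=3759, 40+=8696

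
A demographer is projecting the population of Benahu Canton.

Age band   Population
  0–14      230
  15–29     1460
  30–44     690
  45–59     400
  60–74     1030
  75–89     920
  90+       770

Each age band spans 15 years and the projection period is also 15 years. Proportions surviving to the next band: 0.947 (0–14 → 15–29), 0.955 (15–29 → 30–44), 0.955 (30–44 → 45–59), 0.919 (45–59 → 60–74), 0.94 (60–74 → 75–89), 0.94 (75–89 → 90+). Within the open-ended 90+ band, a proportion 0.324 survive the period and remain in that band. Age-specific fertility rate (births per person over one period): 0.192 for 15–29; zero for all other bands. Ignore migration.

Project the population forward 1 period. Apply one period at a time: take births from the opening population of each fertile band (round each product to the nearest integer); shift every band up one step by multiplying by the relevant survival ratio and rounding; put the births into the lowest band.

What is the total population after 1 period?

(Groups numbered youngest = 1 to oldest = 7.)
Period 1.
Births: 1460 * 0.192 = 280
Group 2: 230 * 0.947 = 218
Group 3: 1460 * 0.955 = 1394
Group 4: 690 * 0.955 = 659
Group 5: 400 * 0.919 = 368
Group 6: 1030 * 0.94 = 968
Group 7: 920 * 0.94 + 770 * 0.324 = 865 + 249 = 1114
Giving 280 / 218 / 1394 / 659 / 368 / 968 / 1114.
Total after period 1: 280 + 218 + 1394 + 659 + 368 + 968 + 1114 = 5001

5001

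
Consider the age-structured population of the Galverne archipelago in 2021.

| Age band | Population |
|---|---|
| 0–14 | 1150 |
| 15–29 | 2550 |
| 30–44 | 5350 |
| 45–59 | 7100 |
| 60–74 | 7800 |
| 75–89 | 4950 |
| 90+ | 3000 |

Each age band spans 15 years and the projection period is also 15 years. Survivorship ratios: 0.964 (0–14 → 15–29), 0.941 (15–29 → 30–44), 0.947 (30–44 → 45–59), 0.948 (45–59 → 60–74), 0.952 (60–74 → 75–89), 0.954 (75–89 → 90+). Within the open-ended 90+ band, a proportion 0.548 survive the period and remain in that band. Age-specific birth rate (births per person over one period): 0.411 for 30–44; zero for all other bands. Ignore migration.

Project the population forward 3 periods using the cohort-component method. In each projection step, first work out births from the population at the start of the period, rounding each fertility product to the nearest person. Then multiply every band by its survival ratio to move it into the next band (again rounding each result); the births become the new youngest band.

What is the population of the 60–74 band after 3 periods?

Period 1.
Births: 5350 × 0.411 = 2199
15–29: 1150 × 0.964 = 1109
30–44: 2550 × 0.941 = 2400
45–59: 5350 × 0.947 = 5066
60–74: 7100 × 0.948 = 6731
75–89: 7800 × 0.952 = 7426
90+: 4950 × 0.954 + 3000 × 0.548 = 4722 + 1644 = 6366
Population now: 0–14=2199, 15–29=1109, 30–44=2400, 45–59=5066, 60–74=6731, 75–89=7426, 90+=6366
Period 2.
Births: 2400 × 0.411 = 986
15–29: 2199 × 0.964 = 2120
30–44: 1109 × 0.941 = 1044
45–59: 2400 × 0.947 = 2273
60–74: 5066 × 0.948 = 4803
75–89: 6731 × 0.952 = 6408
90+: 7426 × 0.954 + 6366 × 0.548 = 7084 + 3489 = 10573
Population now: 0–14=986, 15–29=2120, 30–44=1044, 45–59=2273, 60–74=4803, 75–89=6408, 90+=10573
Period 3.
Births: 1044 × 0.411 = 429
15–29: 986 × 0.964 = 951
30–44: 2120 × 0.941 = 1995
45–59: 1044 × 0.947 = 989
60–74: 2273 × 0.948 = 2155
75–89: 4803 × 0.952 = 4572
90+: 6408 × 0.954 + 10573 × 0.548 = 6113 + 5794 = 11907
Population now: 0–14=429, 15–29=951, 30–44=1995, 45–59=989, 60–74=2155, 75–89=4572, 90+=11907

2155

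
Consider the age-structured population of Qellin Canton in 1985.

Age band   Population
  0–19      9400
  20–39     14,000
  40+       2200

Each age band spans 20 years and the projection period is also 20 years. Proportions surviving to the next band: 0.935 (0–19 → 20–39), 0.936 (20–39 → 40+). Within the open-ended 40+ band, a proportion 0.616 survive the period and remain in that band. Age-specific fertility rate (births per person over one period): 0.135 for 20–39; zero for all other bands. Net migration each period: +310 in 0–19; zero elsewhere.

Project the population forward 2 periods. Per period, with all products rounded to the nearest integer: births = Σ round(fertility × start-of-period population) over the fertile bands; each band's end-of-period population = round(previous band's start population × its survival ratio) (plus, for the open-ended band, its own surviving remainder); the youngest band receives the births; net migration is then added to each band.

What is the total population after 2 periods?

20688

Period 1:
Births: 14000 × 0.135 = 1890
20–39: 9400 × 0.935 = 8789
40+: 14000 × 0.936 + 2200 × 0.616 = 13104 + 1355 = 14459
Net migration: 0–19 + 310 → 2200
Giving 2200 / 8789 / 14459.
Period 2:
Births: 8789 × 0.135 = 1187
20–39: 2200 × 0.935 = 2057
40+: 8789 × 0.936 + 14459 × 0.616 = 8227 + 8907 = 17134
Net migration: 0–19 + 310 → 1497
Giving 1497 / 2057 / 17134.
Total after period 2: 1497 + 2057 + 17134 = 20688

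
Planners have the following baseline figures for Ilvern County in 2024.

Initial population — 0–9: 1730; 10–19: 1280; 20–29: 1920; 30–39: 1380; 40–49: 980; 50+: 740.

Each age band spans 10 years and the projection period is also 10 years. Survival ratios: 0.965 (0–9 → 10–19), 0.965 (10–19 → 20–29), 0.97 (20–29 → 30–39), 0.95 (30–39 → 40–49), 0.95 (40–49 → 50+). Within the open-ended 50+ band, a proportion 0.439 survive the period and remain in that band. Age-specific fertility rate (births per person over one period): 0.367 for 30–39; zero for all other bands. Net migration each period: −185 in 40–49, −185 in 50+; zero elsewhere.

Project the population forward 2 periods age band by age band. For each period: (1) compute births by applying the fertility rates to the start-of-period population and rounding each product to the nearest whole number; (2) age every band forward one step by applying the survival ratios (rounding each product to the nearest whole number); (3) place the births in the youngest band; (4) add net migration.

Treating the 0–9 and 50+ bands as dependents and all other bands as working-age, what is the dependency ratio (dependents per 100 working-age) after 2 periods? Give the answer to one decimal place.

41.8

After projecting period 1:
Births: 1380 * 0.367 = 506
10–19: 1730 * 0.965 = 1669
20–29: 1280 * 0.965 = 1235
30–39: 1920 * 0.97 = 1862
40–49: 1380 * 0.95 = 1311
50+: 980 * 0.95 + 740 * 0.439 = 931 + 325 = 1256
Net migration: 40–49 − 185 → 1126; 50+ − 185 → 1071
Giving 506 / 1669 / 1235 / 1862 / 1126 / 1071.
After projecting period 2:
Births: 1862 * 0.367 = 683
10–19: 506 * 0.965 = 488
20–29: 1669 * 0.965 = 1611
30–39: 1235 * 0.97 = 1198
40–49: 1862 * 0.95 = 1769
50+: 1126 * 0.95 + 1071 * 0.439 = 1070 + 470 = 1540
Net migration: 40–49 − 185 → 1584; 50+ − 185 → 1355
Giving 683 / 488 / 1611 / 1198 / 1584 / 1355.
Dependents (band 0–9 + band 50+) = 683 + 1355 = 2038; working-age = 4881; ratio = 2038/4881 × 100 = 41.8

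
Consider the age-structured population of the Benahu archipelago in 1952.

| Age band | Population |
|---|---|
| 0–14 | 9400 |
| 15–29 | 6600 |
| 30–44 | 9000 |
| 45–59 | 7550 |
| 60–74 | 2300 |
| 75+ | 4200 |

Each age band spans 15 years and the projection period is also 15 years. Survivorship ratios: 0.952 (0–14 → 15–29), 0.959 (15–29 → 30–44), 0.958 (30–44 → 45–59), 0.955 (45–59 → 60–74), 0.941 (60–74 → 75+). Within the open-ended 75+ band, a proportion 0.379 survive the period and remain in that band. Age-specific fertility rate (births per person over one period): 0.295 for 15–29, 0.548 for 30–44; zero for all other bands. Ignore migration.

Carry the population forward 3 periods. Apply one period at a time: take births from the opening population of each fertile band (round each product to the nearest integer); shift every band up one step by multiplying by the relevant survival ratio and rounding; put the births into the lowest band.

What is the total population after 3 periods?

Let group 1 be 0–14 through group 6 = 75+.
Period 1:
Births: 6600 × 0.295 = 1947  |  9000 × 0.548 = 4932 → total 6879
Group 2: 9400 × 0.952 = 8949
Group 3: 6600 × 0.959 = 6329
Group 4: 9000 × 0.958 = 8622
Group 5: 7550 × 0.955 = 7210
Group 6: 2300 × 0.941 + 4200 × 0.379 = 2164 + 1592 = 3756
Population now: 0–14=6879, 15–29=8949, 30–44=6329, 45–59=8622, 60–74=7210, 75+=3756
Period 2:
Births: 8949 × 0.295 = 2640  |  6329 × 0.548 = 3468 → total 6108
Group 2: 6879 × 0.952 = 6549
Group 3: 8949 × 0.959 = 8582
Group 4: 6329 × 0.958 = 6063
Group 5: 8622 × 0.955 = 8234
Group 6: 7210 × 0.941 + 3756 × 0.379 = 6785 + 1424 = 8209
Population now: 0–14=6108, 15–29=6549, 30–44=8582, 45–59=6063, 60–74=8234, 75+=8209
Period 3:
Births: 6549 × 0.295 = 1932  |  8582 × 0.548 = 4703 → total 6635
Group 2: 6108 × 0.952 = 5815
Group 3: 6549 × 0.959 = 6280
Group 4: 8582 × 0.958 = 8222
Group 5: 6063 × 0.955 = 5790
Group 6: 8234 × 0.941 + 8209 × 0.379 = 7748 + 3111 = 10859
Population now: 0–14=6635, 15–29=5815, 30–44=6280, 45–59=8222, 60–74=5790, 75+=10859
Total after period 3: 6635 + 5815 + 6280 + 8222 + 5790 + 10859 = 43601

43601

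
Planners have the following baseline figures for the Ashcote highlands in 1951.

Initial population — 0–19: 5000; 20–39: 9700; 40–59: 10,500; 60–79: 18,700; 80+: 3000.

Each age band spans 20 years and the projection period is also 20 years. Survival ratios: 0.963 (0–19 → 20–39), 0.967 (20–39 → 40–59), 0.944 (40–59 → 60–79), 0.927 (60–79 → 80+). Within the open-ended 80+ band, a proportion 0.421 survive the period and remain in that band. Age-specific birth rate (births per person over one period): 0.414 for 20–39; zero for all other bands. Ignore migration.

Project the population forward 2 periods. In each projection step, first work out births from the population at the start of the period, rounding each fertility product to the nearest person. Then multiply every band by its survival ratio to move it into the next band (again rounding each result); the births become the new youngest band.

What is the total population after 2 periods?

36389

Let group 1 be 0–19 through group 5 = 80+.
[period 1]
Births: 9700 × 0.414 = 4016
Group 2: 5000 × 0.963 = 4815
Group 3: 9700 × 0.967 = 9380
Group 4: 10500 × 0.944 = 9912
Group 5: 18700 × 0.927 + 3000 × 0.421 = 17335 + 1263 = 18598
→ [4016, 4815, 9380, 9912, 18598]
[period 2]
Births: 4815 × 0.414 = 1993
Group 2: 4016 × 0.963 = 3867
Group 3: 4815 × 0.967 = 4656
Group 4: 9380 × 0.944 = 8855
Group 5: 9912 × 0.927 + 18598 × 0.421 = 9188 + 7830 = 17018
→ [1993, 3867, 4656, 8855, 17018]
Total after period 2: 1993 + 3867 + 4656 + 8855 + 17018 = 36389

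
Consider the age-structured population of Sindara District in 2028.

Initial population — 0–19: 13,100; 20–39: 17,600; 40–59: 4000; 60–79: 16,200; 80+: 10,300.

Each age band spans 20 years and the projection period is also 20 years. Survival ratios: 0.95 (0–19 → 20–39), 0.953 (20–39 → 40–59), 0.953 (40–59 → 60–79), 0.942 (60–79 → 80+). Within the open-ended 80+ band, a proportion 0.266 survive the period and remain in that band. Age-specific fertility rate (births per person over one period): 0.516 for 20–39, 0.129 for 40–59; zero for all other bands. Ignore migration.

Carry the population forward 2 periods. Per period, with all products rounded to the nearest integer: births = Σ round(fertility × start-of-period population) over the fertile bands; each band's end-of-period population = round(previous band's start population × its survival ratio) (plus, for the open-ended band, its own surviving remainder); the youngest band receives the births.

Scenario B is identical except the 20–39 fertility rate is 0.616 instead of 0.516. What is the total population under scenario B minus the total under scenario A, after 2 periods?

2916

Period 1.
Births: 17600 * 0.516 = 9082 ; 4000 * 0.129 = 516 → 9598
20–39: 13100 * 0.95 = 12445
40–59: 17600 * 0.953 = 16773
60–79: 4000 * 0.953 = 3812
80+: 16200 * 0.942 + 10300 * 0.266 = 15260 + 2740 = 18000
Population now: 0–19=9598, 20–39=12445, 40–59=16773, 60–79=3812, 80+=18000
Period 2.
Births: 12445 * 0.516 = 6422 ; 16773 * 0.129 = 2164 → 8586
20–39: 9598 * 0.95 = 9118
40–59: 12445 * 0.953 = 11860
60–79: 16773 * 0.953 = 15985
80+: 3812 * 0.942 + 18000 * 0.266 = 3591 + 4788 = 8379
Population now: 0–19=8586, 20–39=9118, 40–59=11860, 60–79=15985, 80+=8379
Scenario A total after 2 periods: 53928
Scenario B projection —
Period 1.
Births: 17600 * 0.616 = 10842 ; 4000 * 0.129 = 516 → 11358
20–39: 13100 * 0.95 = 12445
40–59: 17600 * 0.953 = 16773
60–79: 4000 * 0.953 = 3812
80+: 16200 * 0.942 + 10300 * 0.266 = 15260 + 2740 = 18000
Population now: 0–19=11358, 20–39=12445, 40–59=16773, 60–79=3812, 80+=18000
Period 2.
Births: 12445 * 0.616 = 7666 ; 16773 * 0.129 = 2164 → 9830
20–39: 11358 * 0.95 = 10790
40–59: 12445 * 0.953 = 11860
60–79: 16773 * 0.953 = 15985
80+: 3812 * 0.942 + 18000 * 0.266 = 3591 + 4788 = 8379
Population now: 0–19=9830, 20–39=10790, 40–59=11860, 60–79=15985, 80+=8379
Scenario B total after 2 periods: 56844
Difference B − A = 56844 − 53928 = 2916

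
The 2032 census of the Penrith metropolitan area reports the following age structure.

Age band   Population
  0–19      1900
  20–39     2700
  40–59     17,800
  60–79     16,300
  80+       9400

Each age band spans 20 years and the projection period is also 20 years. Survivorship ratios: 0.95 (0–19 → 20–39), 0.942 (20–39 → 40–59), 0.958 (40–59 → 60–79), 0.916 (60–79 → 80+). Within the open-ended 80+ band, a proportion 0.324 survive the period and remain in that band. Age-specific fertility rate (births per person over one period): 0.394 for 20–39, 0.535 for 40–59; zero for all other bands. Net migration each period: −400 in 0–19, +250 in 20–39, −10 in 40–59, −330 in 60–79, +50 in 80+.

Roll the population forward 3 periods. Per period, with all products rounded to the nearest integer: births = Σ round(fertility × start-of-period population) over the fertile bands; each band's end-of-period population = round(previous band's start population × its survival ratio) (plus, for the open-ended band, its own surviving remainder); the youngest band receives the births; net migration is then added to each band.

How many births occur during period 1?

10587

(Bands numbered youngest = 1 to oldest = 5.)
After projecting period 1:
Births: 2700 * 0.394 = 1064 ; 17800 * 0.535 = 9523 → total 10587
Band 2: 1900 * 0.95 = 1805
Band 3: 2700 * 0.942 = 2543
Band 4: 17800 * 0.958 = 17052
Band 5: 16300 * 0.916 + 9400 * 0.324 = 14931 + 3046 = 17977
Net migration: Band 1 − 400 → 10187; Band 2 + 250 → 2055; Band 3 − 10 → 2533; Band 4 − 330 → 16722; Band 5 + 50 → 18027
→ [10187, 2055, 2533, 16722, 18027]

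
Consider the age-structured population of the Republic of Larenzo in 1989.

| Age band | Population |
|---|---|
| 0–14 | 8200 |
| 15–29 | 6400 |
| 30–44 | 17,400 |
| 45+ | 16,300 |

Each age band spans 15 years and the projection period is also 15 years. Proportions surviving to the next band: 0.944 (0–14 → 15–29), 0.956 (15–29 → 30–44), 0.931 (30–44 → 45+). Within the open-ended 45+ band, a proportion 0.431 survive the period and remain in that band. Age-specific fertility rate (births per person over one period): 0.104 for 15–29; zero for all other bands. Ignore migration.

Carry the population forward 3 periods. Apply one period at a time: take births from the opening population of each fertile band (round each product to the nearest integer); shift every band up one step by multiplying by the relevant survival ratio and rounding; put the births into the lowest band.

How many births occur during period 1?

Let band 1 be 0–14 through band 4 = 45+.
[period 1]
Births: 6400 × 0.104 = 666
Band 2: 8200 × 0.944 = 7741
Band 3: 6400 × 0.956 = 6118
Band 4: 17400 × 0.931 + 16300 × 0.431 = 16199 + 7025 = 23224
Population now: 0–14=666, 15–29=7741, 30–44=6118, 45+=23224

666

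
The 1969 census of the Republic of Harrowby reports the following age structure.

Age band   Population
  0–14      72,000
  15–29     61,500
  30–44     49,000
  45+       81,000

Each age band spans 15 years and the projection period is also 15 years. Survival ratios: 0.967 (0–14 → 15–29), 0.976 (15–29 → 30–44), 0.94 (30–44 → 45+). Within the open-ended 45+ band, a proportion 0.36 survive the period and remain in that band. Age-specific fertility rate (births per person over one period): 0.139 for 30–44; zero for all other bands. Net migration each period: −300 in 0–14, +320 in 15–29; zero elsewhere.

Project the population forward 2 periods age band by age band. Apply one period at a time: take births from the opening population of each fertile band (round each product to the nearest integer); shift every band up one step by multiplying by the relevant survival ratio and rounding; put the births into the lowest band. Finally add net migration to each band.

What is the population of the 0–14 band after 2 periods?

8043

(Groups numbered youngest = 1 to oldest = 4.)
— Period 1 —
Births: 49000 * 0.139 = 6811
Group 2: 72000 * 0.967 = 69624
Group 3: 61500 * 0.976 = 60024
Group 4: 49000 * 0.94 + 81000 * 0.36 = 46060 + 29160 = 75220
Net migration: Group 1 − 300 → 6511; Group 2 + 320 → 69944
End of period: [6511, 69944, 60024, 75220]
— Period 2 —
Births: 60024 * 0.139 = 8343
Group 2: 6511 * 0.967 = 6296
Group 3: 69944 * 0.976 = 68265
Group 4: 60024 * 0.94 + 75220 * 0.36 = 56423 + 27079 = 83502
Net migration: Group 1 − 300 → 8043; Group 2 + 320 → 6616
End of period: [8043, 6616, 68265, 83502]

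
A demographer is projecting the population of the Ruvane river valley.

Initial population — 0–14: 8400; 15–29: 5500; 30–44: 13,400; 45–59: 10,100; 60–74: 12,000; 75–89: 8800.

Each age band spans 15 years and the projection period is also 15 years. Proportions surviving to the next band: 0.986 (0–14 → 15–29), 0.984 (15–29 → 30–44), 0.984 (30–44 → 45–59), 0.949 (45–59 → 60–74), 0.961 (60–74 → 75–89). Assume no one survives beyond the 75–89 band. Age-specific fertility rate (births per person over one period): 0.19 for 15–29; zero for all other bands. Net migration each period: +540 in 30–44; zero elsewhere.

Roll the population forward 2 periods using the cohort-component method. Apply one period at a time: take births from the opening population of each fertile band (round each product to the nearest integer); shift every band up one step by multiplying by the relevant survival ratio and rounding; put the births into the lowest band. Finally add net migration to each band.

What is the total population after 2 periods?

Let group 1 be 0–14 through group 6 = 75–89.
[period 1]
Births: 5500 × 0.19 = 1045
Group 2: 8400 × 0.986 = 8282
Group 3: 5500 × 0.984 = 5412
Group 4: 13400 × 0.984 = 13186
Group 5: 10100 × 0.949 = 9585
Group 6: 12000 × 0.961 = 11532
Net migration: Group 3 + 540 → 5952
→ [1045, 8282, 5952, 13186, 9585, 11532]
[period 2]
Births: 8282 × 0.19 = 1574
Group 2: 1045 × 0.986 = 1030
Group 3: 8282 × 0.984 = 8149
Group 4: 5952 × 0.984 = 5857
Group 5: 13186 × 0.949 = 12514
Group 6: 9585 × 0.961 = 9211
Net migration: Group 3 + 540 → 8689
→ [1574, 1030, 8689, 5857, 12514, 9211]
Total after period 2: 1574 + 1030 + 8689 + 5857 + 12514 + 9211 = 38875

38875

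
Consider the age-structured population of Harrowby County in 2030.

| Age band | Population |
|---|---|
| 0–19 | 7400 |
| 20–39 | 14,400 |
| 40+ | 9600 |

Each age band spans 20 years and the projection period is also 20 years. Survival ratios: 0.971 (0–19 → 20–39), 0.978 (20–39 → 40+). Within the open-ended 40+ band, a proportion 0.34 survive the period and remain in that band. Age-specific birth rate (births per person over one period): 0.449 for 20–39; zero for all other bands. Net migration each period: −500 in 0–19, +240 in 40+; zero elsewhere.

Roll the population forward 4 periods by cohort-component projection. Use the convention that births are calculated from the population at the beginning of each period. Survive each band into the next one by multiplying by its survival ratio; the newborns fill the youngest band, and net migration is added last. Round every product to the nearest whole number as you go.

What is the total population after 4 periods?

Period 1:
Births: 14400 * 0.449 = 6466
20–39: 7400 * 0.971 = 7185
40+: 14400 * 0.978 + 9600 * 0.34 = 14083 + 3264 = 17347
Net migration: 0–19 − 500 → 5966; 40+ + 240 → 17587
→ [5966, 7185, 17587]
Period 2:
Births: 7185 * 0.449 = 3226
20–39: 5966 * 0.971 = 5793
40+: 7185 * 0.978 + 17587 * 0.34 = 7027 + 5980 = 13007
Net migration: 0–19 − 500 → 2726; 40+ + 240 → 13247
→ [2726, 5793, 13247]
Period 3:
Births: 5793 * 0.449 = 2601
20–39: 2726 * 0.971 = 2647
40+: 5793 * 0.978 + 13247 * 0.34 = 5666 + 4504 = 10170
Net migration: 0–19 − 500 → 2101; 40+ + 240 → 10410
→ [2101, 2647, 10410]
Period 4:
Births: 2647 * 0.449 = 1189
20–39: 2101 * 0.971 = 2040
40+: 2647 * 0.978 + 10410 * 0.34 = 2589 + 3539 = 6128
Net migration: 0–19 − 500 → 689; 40+ + 240 → 6368
→ [689, 2040, 6368]
Total after period 4: 689 + 2040 + 6368 = 9097

9097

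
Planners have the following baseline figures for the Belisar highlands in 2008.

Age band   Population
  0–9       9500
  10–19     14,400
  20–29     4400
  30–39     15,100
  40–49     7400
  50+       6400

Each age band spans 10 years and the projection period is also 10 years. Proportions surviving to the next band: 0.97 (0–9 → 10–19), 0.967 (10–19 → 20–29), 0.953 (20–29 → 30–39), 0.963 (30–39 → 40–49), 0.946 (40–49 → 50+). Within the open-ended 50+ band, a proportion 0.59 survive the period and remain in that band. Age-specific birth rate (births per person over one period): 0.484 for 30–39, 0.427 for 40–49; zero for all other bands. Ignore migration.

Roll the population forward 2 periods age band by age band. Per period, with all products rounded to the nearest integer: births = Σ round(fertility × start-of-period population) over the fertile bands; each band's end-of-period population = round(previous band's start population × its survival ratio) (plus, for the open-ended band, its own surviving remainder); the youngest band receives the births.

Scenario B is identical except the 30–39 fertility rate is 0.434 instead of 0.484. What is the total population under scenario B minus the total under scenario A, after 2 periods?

Period 1.
Births: 15100 × 0.484 = 7308  |  7400 × 0.427 = 3160 ⇒ total 10468
10–19: 9500 × 0.97 = 9215
20–29: 14400 × 0.967 = 13925
30–39: 4400 × 0.953 = 4193
40–49: 15100 × 0.963 = 14541
50+: 7400 × 0.946 + 6400 × 0.59 = 7000 + 3776 = 10776
Population now: 0–9=10468, 10–19=9215, 20–29=13925, 30–39=4193, 40–49=14541, 50+=10776
Period 2.
Births: 4193 × 0.484 = 2029  |  14541 × 0.427 = 6209 ⇒ total 8238
10–19: 10468 × 0.97 = 10154
20–29: 9215 × 0.967 = 8911
30–39: 13925 × 0.953 = 13271
40–49: 4193 × 0.963 = 4038
50+: 14541 × 0.946 + 10776 × 0.59 = 13756 + 6358 = 20114
Population now: 0–9=8238, 10–19=10154, 20–29=8911, 30–39=13271, 40–49=4038, 50+=20114
Scenario A total after 2 periods: 64726
Scenario B projection —
Period 1.
Births: 15100 × 0.434 = 6553  |  7400 × 0.427 = 3160 ⇒ total 9713
10–19: 9500 × 0.97 = 9215
20–29: 14400 × 0.967 = 13925
30–39: 4400 × 0.953 = 4193
40–49: 15100 × 0.963 = 14541
50+: 7400 × 0.946 + 6400 × 0.59 = 7000 + 3776 = 10776
Population now: 0–9=9713, 10–19=9215, 20–29=13925, 30–39=4193, 40–49=14541, 50+=10776
Period 2.
Births: 4193 × 0.434 = 1820  |  14541 × 0.427 = 6209 ⇒ total 8029
10–19: 9713 × 0.97 = 9422
20–29: 9215 × 0.967 = 8911
30–39: 13925 × 0.953 = 13271
40–49: 4193 × 0.963 = 4038
50+: 14541 × 0.946 + 10776 × 0.59 = 13756 + 6358 = 20114
Population now: 0–9=8029, 10–19=9422, 20–29=8911, 30–39=13271, 40–49=4038, 50+=20114
Scenario B total after 2 periods: 63785
Difference B − A = 63785 − 64726 = -941

-941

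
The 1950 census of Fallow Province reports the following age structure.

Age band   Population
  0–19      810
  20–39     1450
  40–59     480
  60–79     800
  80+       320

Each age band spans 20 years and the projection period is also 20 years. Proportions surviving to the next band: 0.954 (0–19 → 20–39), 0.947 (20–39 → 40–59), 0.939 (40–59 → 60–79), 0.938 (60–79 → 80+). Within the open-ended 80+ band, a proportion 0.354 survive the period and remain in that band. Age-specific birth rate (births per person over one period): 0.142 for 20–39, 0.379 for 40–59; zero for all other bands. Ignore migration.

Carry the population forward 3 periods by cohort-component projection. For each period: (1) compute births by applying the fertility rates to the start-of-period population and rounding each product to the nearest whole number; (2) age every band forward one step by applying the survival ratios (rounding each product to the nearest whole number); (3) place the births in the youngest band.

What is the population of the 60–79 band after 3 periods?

687

Numbering the groups 1..5 from youngest to oldest:
Period 1.
Births: 1450 × 0.142 = 206, 480 × 0.379 = 182 → 388
Group 2: 810 × 0.954 = 773
Group 3: 1450 × 0.947 = 1373
Group 4: 480 × 0.939 = 451
Group 5: 800 × 0.938 + 320 × 0.354 = 750 + 113 = 863
Giving 388 / 773 / 1373 / 451 / 863.
Period 2.
Births: 773 × 0.142 = 110, 1373 × 0.379 = 520 → 630
Group 2: 388 × 0.954 = 370
Group 3: 773 × 0.947 = 732
Group 4: 1373 × 0.939 = 1289
Group 5: 451 × 0.938 + 863 × 0.354 = 423 + 306 = 729
Giving 630 / 370 / 732 / 1289 / 729.
Period 3.
Births: 370 × 0.142 = 53, 732 × 0.379 = 277 → 330
Group 2: 630 × 0.954 = 601
Group 3: 370 × 0.947 = 350
Group 4: 732 × 0.939 = 687
Group 5: 1289 × 0.938 + 729 × 0.354 = 1209 + 258 = 1467
Giving 330 / 601 / 350 / 687 / 1467.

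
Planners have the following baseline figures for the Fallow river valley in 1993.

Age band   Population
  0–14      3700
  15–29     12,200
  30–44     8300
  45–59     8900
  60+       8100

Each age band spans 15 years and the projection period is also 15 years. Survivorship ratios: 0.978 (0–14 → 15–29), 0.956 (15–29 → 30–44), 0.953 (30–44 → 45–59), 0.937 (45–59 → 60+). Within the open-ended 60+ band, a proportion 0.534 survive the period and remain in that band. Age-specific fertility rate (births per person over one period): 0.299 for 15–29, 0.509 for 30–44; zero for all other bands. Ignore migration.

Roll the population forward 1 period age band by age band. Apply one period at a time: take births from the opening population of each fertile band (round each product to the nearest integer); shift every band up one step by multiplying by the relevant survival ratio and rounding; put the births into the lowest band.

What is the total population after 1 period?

Call the bands 1 to 5, youngest first.
Period 1.
Births: 12200 * 0.299 = 3648  |  8300 * 0.509 = 4225 ⇒ total 7873
Band 2: 3700 * 0.978 = 3619
Band 3: 12200 * 0.956 = 11663
Band 4: 8300 * 0.953 = 7910
Band 5: 8900 * 0.937 + 8100 * 0.534 = 8339 + 4325 = 12664
→ [7873, 3619, 11663, 7910, 12664]
Total after period 1: 7873 + 3619 + 11663 + 7910 + 12664 = 43729

43729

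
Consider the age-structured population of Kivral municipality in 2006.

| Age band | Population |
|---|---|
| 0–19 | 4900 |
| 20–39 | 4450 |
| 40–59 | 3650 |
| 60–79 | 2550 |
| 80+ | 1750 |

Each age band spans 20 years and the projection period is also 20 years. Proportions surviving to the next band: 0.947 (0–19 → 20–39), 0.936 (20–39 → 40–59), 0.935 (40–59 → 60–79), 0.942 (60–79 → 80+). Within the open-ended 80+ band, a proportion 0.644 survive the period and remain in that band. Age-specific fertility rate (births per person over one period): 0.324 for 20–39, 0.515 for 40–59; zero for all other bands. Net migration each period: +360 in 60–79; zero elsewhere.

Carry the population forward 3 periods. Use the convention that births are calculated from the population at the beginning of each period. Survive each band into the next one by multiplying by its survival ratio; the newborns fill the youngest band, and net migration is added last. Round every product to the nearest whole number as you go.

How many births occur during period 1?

(Bands numbered youngest = 1 to oldest = 5.)
Period 1:
Births: 4450 * 0.324 = 1442  |  3650 * 0.515 = 1880 — total 3322
Band 2: 4900 * 0.947 = 4640
Band 3: 4450 * 0.936 = 4165
Band 4: 3650 * 0.935 = 3413
Band 5: 2550 * 0.942 + 1750 * 0.644 = 2402 + 1127 = 3529
Net migration: Band 4 + 360 → 3773
Giving 3322 / 4640 / 4165 / 3773 / 3529.

3322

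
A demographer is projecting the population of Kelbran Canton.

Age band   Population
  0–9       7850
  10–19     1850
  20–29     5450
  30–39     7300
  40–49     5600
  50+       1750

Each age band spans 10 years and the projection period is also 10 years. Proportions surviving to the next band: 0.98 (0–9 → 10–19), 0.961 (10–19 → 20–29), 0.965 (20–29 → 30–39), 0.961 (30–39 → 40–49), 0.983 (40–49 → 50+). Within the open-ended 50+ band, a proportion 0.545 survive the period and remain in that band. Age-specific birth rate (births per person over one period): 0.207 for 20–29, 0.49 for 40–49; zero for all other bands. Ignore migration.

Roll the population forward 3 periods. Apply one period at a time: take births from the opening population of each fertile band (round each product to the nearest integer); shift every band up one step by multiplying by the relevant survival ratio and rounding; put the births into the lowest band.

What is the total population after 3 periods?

Let group 1 be 0–9 through group 6 = 50+.
[period 1]
Births: 5450 * 0.207 = 1128 ; 5600 * 0.49 = 2744 → 3872
Group 2: 7850 * 0.98 = 7693
Group 3: 1850 * 0.961 = 1778
Group 4: 5450 * 0.965 = 5259
Group 5: 7300 * 0.961 = 7015
Group 6: 5600 * 0.983 + 1750 * 0.545 = 5505 + 954 = 6459
Population now: 0–9=3872, 10–19=7693, 20–29=1778, 30–39=5259, 40–49=7015, 50+=6459
[period 2]
Births: 1778 * 0.207 = 368 ; 7015 * 0.49 = 3437 → 3805
Group 2: 3872 * 0.98 = 3795
Group 3: 7693 * 0.961 = 7393
Group 4: 1778 * 0.965 = 1716
Group 5: 5259 * 0.961 = 5054
Group 6: 7015 * 0.983 + 6459 * 0.545 = 6896 + 3520 = 10416
Population now: 0–9=3805, 10–19=3795, 20–29=7393, 30–39=1716, 40–49=5054, 50+=10416
[period 3]
Births: 7393 * 0.207 = 1530 ; 5054 * 0.49 = 2476 → 4006
Group 2: 3805 * 0.98 = 3729
Group 3: 3795 * 0.961 = 3647
Group 4: 7393 * 0.965 = 7134
Group 5: 1716 * 0.961 = 1649
Group 6: 5054 * 0.983 + 10416 * 0.545 = 4968 + 5677 = 10645
Population now: 0–9=4006, 10–19=3729, 20–29=3647, 30–39=7134, 40–49=1649, 50+=10645
Total after period 3: 4006 + 3729 + 3647 + 7134 + 1649 + 10645 = 30810

30810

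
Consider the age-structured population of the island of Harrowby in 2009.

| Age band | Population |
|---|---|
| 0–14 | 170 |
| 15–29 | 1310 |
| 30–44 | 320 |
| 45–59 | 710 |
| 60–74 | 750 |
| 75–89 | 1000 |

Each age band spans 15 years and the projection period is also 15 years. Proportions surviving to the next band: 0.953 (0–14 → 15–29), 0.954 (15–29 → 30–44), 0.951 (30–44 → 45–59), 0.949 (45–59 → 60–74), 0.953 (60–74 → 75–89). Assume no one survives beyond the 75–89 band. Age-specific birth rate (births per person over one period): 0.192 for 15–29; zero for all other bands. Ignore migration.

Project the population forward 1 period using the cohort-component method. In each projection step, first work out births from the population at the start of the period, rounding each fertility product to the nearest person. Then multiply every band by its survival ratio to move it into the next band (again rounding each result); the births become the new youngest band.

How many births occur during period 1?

252

Period 1.
Births: 1310 × 0.192 = 252
15–29: 170 × 0.953 = 162
30–44: 1310 × 0.954 = 1250
45–59: 320 × 0.951 = 304
60–74: 710 × 0.949 = 674
75–89: 750 × 0.953 = 715
→ [252, 162, 1250, 304, 674, 715]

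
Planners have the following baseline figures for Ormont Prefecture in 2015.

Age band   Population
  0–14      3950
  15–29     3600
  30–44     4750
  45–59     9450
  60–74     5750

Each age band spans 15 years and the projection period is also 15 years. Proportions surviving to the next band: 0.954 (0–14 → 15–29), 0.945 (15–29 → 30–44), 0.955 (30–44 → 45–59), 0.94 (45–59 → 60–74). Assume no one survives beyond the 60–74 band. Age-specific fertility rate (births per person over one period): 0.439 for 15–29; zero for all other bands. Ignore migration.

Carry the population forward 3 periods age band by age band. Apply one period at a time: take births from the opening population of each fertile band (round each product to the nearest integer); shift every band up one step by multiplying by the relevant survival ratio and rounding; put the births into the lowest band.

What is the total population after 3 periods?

10119

After projecting period 1:
Births: 3600 × 0.439 = 1580
15–29: 3950 × 0.954 = 3768
30–44: 3600 × 0.945 = 3402
45–59: 4750 × 0.955 = 4536
60–74: 9450 × 0.94 = 8883
→ [1580, 3768, 3402, 4536, 8883]
After projecting period 2:
Births: 3768 × 0.439 = 1654
15–29: 1580 × 0.954 = 1507
30–44: 3768 × 0.945 = 3561
45–59: 3402 × 0.955 = 3249
60–74: 4536 × 0.94 = 4264
→ [1654, 1507, 3561, 3249, 4264]
After projecting period 3:
Births: 1507 × 0.439 = 662
15–29: 1654 × 0.954 = 1578
30–44: 1507 × 0.945 = 1424
45–59: 3561 × 0.955 = 3401
60–74: 3249 × 0.94 = 3054
→ [662, 1578, 1424, 3401, 3054]
Total after period 3: 662 + 1578 + 1424 + 3401 + 3054 = 10119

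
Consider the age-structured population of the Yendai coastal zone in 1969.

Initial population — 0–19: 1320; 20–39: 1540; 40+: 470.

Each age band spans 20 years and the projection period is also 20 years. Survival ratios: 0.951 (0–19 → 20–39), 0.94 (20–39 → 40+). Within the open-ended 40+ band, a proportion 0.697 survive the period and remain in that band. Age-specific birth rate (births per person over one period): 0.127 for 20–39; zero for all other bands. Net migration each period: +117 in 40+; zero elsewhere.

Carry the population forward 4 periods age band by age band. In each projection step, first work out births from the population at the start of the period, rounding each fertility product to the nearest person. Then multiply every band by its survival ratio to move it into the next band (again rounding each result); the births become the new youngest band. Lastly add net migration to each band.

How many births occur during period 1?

Numbering the groups 1..3 from youngest to oldest:
After projecting period 1:
Births: 1540 × 0.127 = 196
Group 2: 1320 × 0.951 = 1255
Group 3: 1540 × 0.94 + 470 × 0.697 = 1448 + 328 = 1776
Net migration: Group 3 + 117 → 1893
→ [196, 1255, 1893]

196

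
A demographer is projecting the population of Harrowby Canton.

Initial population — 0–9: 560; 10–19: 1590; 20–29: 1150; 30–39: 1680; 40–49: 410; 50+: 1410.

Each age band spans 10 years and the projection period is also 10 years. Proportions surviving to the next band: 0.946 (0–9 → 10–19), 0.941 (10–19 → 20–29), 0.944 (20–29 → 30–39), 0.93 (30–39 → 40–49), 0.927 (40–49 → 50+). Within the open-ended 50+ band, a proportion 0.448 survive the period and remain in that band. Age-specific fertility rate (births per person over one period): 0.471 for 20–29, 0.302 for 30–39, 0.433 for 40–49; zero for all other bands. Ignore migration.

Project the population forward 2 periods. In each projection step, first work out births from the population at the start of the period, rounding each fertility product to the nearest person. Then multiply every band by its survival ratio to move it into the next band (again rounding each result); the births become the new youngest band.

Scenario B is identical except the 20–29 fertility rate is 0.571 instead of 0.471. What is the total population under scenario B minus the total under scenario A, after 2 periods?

(Bands numbered youngest = 1 to oldest = 6.)
[period 1]
Births: 1150 × 0.471 = 542 ; 1680 × 0.302 = 507 ; 410 × 0.433 = 178 → total 1227
Band 2: 560 × 0.946 = 530
Band 3: 1590 × 0.941 = 1496
Band 4: 1150 × 0.944 = 1086
Band 5: 1680 × 0.93 = 1562
Band 6: 410 × 0.927 + 1410 × 0.448 = 380 + 632 = 1012
Giving 1227 / 530 / 1496 / 1086 / 1562 / 1012.
[period 2]
Births: 1496 × 0.471 = 705 ; 1086 × 0.302 = 328 ; 1562 × 0.433 = 676 → total 1709
Band 2: 1227 × 0.946 = 1161
Band 3: 530 × 0.941 = 499
Band 4: 1496 × 0.944 = 1412
Band 5: 1086 × 0.93 = 1010
Band 6: 1562 × 0.927 + 1012 × 0.448 = 1448 + 453 = 1901
Giving 1709 / 1161 / 499 / 1412 / 1010 / 1901.
Scenario A total after 2 periods: 7692
Scenario B projection —
[period 1]
Births: 1150 × 0.571 = 657 ; 1680 × 0.302 = 507 ; 410 × 0.433 = 178 → total 1342
Band 2: 560 × 0.946 = 530
Band 3: 1590 × 0.941 = 1496
Band 4: 1150 × 0.944 = 1086
Band 5: 1680 × 0.93 = 1562
Band 6: 410 × 0.927 + 1410 × 0.448 = 380 + 632 = 1012
Giving 1342 / 530 / 1496 / 1086 / 1562 / 1012.
[period 2]
Births: 1496 × 0.571 = 854 ; 1086 × 0.302 = 328 ; 1562 × 0.433 = 676 → total 1858
Band 2: 1342 × 0.946 = 1270
Band 3: 530 × 0.941 = 499
Band 4: 1496 × 0.944 = 1412
Band 5: 1086 × 0.93 = 1010
Band 6: 1562 × 0.927 + 1012 × 0.448 = 1448 + 453 = 1901
Giving 1858 / 1270 / 499 / 1412 / 1010 / 1901.
Scenario B total after 2 periods: 7950
Difference B − A = 7950 − 7692 = 258

258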